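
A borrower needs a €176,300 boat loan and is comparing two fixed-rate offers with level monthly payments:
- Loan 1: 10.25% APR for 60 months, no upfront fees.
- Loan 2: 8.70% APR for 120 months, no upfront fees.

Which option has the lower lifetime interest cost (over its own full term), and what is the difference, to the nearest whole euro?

Loan 1 by €38,518

Loan 1: monthly rate = 10.25%/12 = 0.0085417; payment = 176,300 × 0.0085417 / (1 − (1+0.0085417)^−60) = €3,767.58.
Total interest on Loan 1 = 60 × €3,767.58 − €176,300 = €49,754.80.
Loan 2: at 8.70% the monthly rate is 0.0072500, so the payment is 176,300 × 0.0072500 / (1 − 1.0072500^−120) = €2,204.77.
Total interest on Loan 2 = 120 × €2,204.77 − €176,300 = €88,272.40.
Loan 1 is lower by €38,517.60.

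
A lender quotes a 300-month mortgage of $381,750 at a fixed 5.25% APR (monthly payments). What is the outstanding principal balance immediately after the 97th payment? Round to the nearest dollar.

$307,340

With monthly rate i = 5.25%/12 = 0.0043750, the balance after k of n payments is P · [(1+i)^n − (1+i)^k] / [(1+i)^n − 1].
(1+0.0043750)^300 = 3.70482955 and (1+0.0043750)^97 = 1.52722044, so the balance is 381,750 × (3.70482955 − 1.52722044) / (3.70482955 − 1) = $307,339.99.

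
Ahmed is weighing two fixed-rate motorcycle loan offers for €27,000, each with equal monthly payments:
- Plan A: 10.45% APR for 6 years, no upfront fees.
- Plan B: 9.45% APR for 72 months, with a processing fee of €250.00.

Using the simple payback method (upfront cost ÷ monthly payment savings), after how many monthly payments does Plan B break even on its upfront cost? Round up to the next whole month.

19 months

Plan A: monthly rate = 10.45%/12 = 0.0087083; payment = 27,000 × 0.0087083 / (1 − (1+0.0087083)^−72) = €506.35.
Plan B: monthly rate = 9.45%/12 = 0.0078750; payment = 27,000 × 0.0078750 / (1 − (1+0.0078750)^−72) = €492.74.
Monthly savings = €506.35 − €492.74 = €13.61.
Break-even = €250.00 / €13.61 = 18.37 → 19 months.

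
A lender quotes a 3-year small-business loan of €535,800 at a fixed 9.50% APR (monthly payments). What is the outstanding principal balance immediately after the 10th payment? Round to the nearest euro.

With monthly rate i = 9.5%/12 = 0.0079167, the balance after k of n payments is P · [(1+i)^n − (1+i)^k] / [(1+i)^n − 1].
(1+0.0079167)^36 = 1.32827060 and (1+0.0079167)^10 = 1.08204735, so the balance is 535,800 × (1.32827060 − 1.08204735) / (1.32827060 − 1) = €401,883.13.

€401,883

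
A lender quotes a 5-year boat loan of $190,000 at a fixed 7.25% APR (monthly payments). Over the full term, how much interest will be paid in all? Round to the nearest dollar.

Monthly rate = 7.25%/12 = 0.0060417; payment = 190,000 × 0.0060417 / (1 − (1+0.0060417)^−60) = $3,784.68.
Total paid = 60 × $3,784.68 = $227,080.80; interest = $227,080.80 − $190,000 = $37,080.80.

$37,081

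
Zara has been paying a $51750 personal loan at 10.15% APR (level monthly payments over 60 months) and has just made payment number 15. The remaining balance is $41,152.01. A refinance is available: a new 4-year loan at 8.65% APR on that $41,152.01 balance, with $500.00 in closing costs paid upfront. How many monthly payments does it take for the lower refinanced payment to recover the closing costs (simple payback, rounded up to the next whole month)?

Current payment = 51,750 × 10.15%/12 / (1 − (1+0.0084583)^−60) = $1,103.36.
Refinanced payment = 41,152.01 × 0.0072083 / (1 − (1+0.0072083)^−48) = $1,017.24.
Monthly savings = $1,103.36 − $1,017.24 = $86.12.
Break-even = $500.00 / $86.12 = 5.81 → 6 months.

6 months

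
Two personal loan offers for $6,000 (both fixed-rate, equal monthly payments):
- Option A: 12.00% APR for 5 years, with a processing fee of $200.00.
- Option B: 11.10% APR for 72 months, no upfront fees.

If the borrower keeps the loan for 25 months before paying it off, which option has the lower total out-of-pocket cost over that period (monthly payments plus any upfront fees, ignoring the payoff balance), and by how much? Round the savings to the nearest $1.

Option B by $674

Option A: at 12.00% the monthly rate is 0.0100000, so the payment is 6,000 × 0.0100000 / (1 − 1.0100000^−60) = $133.47.
Option B: monthly rate = 11.1%/12 = 0.0092500; payment = 6,000 × 0.0092500 / (1 − (1+0.0092500)^−72) = $114.51.
Over 25 months: Option A costs 25 × $133.47 + $200.00 = $3,536.75; Option B costs 25 × $114.51 = $2,862.75.
Option B is cheaper by $3,536.75 − $2,862.75 = $674.00.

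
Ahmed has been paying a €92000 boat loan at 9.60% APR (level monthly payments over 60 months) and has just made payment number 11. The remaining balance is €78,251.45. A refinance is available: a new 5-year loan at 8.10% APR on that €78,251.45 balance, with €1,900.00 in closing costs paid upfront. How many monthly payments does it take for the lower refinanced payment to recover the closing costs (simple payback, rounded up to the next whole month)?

6 months

Current payment = 92,000 × 9.6%/12 / (1 − (1+0.0080000)^−60) = €1,936.67.
Refinanced payment = 78,251.45 × 0.0067500 / (1 − (1+0.0067500)^−60) = €1,590.40.
Monthly savings = €1,936.67 − €1,590.40 = €346.27.
Break-even = €1,900.00 / €346.27 = 5.49 → 6 months.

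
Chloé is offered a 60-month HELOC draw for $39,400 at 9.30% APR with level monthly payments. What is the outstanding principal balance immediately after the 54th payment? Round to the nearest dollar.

$4,810

With monthly rate i = 9.3%/12 = 0.0077500, the balance after k of n payments is P · [(1+i)^n − (1+i)^k] / [(1+i)^n − 1].
(1+0.0077500)^60 = 1.58916287 and (1+0.0077500)^54 = 1.51723051, so the balance is 39,400 × (1.58916287 − 1.51723051) / (1.58916287 − 1) = $4,810.44.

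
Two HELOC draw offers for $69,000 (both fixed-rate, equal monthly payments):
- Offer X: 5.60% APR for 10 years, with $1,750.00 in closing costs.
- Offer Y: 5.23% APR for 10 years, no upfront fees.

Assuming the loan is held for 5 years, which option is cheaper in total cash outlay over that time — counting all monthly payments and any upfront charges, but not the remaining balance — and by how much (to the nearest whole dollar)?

Offer Y by $2,507

Offer X: monthly rate = 5.6%/12 = 0.0046667; payment = 69,000 × 0.0046667 / (1 − (1+0.0046667)^−120) = $752.25.
Offer Y: monthly rate = 5.23%/12 = 0.0043583; payment = 69,000 × 0.0043583 / (1 − (1+0.0043583)^−120) = $739.63.
Over 60 months: Offer X costs 60 × $752.25 + $1,750.00 = $46,885.00; Offer Y costs 60 × $739.63 = $44,377.80.
Offer Y is cheaper by $46,885.00 − $44,377.80 = $2,507.20.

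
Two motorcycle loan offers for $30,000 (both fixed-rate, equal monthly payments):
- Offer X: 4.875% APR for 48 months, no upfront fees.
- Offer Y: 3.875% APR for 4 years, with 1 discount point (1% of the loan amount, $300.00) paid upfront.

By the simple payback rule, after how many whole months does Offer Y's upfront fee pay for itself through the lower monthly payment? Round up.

23 months

Offer X: monthly rate = 4.875%/12 = 0.0040625; payment = 30,000 × 0.0040625 / (1 − (1+0.0040625)^−48) = $689.18.
Offer Y: monthly rate = 3.875%/12 = 0.0032292; payment = 30,000 × 0.0032292 / (1 − (1+0.0032292)^−48) = $675.69.
Monthly savings = $689.18 − $675.69 = $13.49.
Break-even = $300.00 / $13.49 = 22.24 → 23 months.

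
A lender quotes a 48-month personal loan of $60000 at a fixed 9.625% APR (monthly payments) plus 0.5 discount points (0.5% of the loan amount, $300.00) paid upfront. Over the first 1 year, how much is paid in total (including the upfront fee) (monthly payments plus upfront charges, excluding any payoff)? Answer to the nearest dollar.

At 9.625% the monthly rate is 0.0080208, so the payment is 60,000 × 0.0080208 / (1 − 1.0080208^−48) = $1,510.97.
Total outlay = 12 × $1,510.97 + $300.00 = $18,431.64.

$18,432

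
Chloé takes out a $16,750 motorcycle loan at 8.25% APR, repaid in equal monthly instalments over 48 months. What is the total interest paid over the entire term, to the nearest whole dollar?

$2,972

Monthly rate = 8.25%/12 = 0.0068750; payment = 16,750 × 0.0068750 / (1 − (1+0.0068750)^−48) = $410.88.
Total paid = 48 × $410.88 = $19,722.24; interest = $19,722.24 − $16,750 = $2,972.24.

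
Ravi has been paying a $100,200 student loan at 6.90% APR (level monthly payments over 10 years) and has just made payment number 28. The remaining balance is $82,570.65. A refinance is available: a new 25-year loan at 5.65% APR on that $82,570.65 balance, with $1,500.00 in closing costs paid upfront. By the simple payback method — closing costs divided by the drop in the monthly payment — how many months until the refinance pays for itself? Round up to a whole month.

Current payment = 100,200 × 6.9%/12 / (1 − (1+0.0057500)^−120) = $1,158.25.
Refinanced payment = 82,570.65 × 0.0047083 / (1 − (1+0.0047083)^−300) = $514.48.
Monthly savings = $1,158.25 − $514.48 = $643.77.
Break-even = $1,500.00 / $643.77 = 2.33 → 3 months.

3 months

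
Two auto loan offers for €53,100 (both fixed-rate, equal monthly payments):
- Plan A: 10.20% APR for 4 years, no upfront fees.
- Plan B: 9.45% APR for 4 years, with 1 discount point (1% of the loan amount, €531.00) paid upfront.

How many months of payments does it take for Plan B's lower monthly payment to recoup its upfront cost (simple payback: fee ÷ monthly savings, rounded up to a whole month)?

28 months

Plan A: at 10.20% the monthly rate is 0.0085000, so the payment is 53,100 × 0.0085000 / (1 − 1.0085000^−48) = €1,351.86.
Plan B: monthly rate = 9.45%/12 = 0.0078750; payment = 53,100 × 0.0078750 / (1 − (1+0.0078750)^−48) = €1,332.77.
Monthly savings = €1,351.86 − €1,332.77 = €19.09.
Break-even = €531.00 / €19.09 = 27.82 → 28 months.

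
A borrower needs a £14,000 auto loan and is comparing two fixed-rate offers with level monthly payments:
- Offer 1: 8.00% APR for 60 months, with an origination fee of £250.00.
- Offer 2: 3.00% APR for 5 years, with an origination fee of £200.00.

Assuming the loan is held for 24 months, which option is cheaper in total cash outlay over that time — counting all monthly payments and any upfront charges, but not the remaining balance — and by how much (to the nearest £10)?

Offer 1: monthly rate = 8%/12 = 0.0066667; payment = 14,000 × 0.0066667 / (1 − (1+0.0066667)^−60) = £283.87.
Offer 2: monthly rate = 3%/12 = 0.0025000; payment = 14,000 × 0.0025000 / (1 − (1+0.0025000)^−60) = £251.56.
Over 24 months: Offer 1 costs 24 × £283.87 + £250.00 = £7,062.88; Offer 2 costs 24 × £251.56 + £200.00 = £6,237.44.
Offer 2 is cheaper by £7,062.88 − £6,237.44 = £825.44.

Offer 2 by £830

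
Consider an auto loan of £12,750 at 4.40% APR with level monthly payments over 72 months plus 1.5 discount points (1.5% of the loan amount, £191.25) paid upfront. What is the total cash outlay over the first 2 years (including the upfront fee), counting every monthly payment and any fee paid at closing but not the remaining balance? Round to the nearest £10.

Monthly rate = 4.4%/12 = 0.0036667; payment = 12,750 × 0.0036667 / (1 − (1+0.0036667)^−72) = £201.81.
Total outlay = 24 × £201.81 + £191.25 = £5,034.69.

£5,030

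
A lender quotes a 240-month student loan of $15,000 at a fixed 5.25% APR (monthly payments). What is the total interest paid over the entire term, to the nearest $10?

$9,260

Monthly rate = 5.25%/12 = 0.0043750; payment = 15,000 × 0.0043750 / (1 − (1+0.0043750)^−240) = $101.08.
Total paid = 240 × $101.08 = $24,259.20; interest = $24,259.20 − $15,000 = $9,259.20.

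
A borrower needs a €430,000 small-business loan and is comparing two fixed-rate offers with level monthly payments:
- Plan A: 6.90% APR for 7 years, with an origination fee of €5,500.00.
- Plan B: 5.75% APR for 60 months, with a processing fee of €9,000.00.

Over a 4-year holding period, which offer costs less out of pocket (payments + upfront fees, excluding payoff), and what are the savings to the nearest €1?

Plan A: monthly rate = 6.9%/12 = 0.0057500; payment = 430,000 × 0.0057500 / (1 − (1+0.0057500)^−84) = €6,468.85.
Plan B: monthly rate = 5.75%/12 = 0.0047917; payment = 430,000 × 0.0047917 / (1 − (1+0.0047917)^−60) = €8,263.21.
Over 48 months: Plan A costs 48 × €6,468.85 + €5,500.00 = €316,004.80; Plan B costs 48 × €8,263.21 + €9,000.00 = €405,634.08.
Plan A is cheaper by €405,634.08 − €316,004.80 = €89,629.28.

Plan A by €89,629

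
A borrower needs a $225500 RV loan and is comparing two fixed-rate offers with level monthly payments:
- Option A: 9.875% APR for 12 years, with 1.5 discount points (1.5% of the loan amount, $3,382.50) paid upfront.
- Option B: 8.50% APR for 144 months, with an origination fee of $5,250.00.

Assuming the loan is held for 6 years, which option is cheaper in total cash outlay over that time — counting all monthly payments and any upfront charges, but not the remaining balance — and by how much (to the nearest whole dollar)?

Option A: monthly rate = 9.875%/12 = 0.0082292; payment = 225,500 × 0.0082292 / (1 − (1+0.0082292)^−144) = $2,678.64.
Option B: monthly rate = 8.5%/12 = 0.0070833; payment = 225,500 × 0.0070833 / (1 − (1+0.0070833)^−144) = $2,503.18.
Over 72 months: Option A costs 72 × $2,678.64 + $3,382.50 = $196,244.58; Option B costs 72 × $2,503.18 + $5,250.00 = $185,478.96.
Option B is cheaper by $196,244.58 − $185,478.96 = $10,765.62.

Option B by $10,766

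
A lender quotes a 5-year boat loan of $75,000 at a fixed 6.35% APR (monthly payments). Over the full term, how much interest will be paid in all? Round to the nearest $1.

$12,732

Monthly rate = 6.35%/12 = 0.0052917; payment = 75,000 × 0.0052917 / (1 − (1+0.0052917)^−60) = $1,462.20.
Total paid = 60 × $1,462.20 = $87,732.00; interest = $87,732.00 − $75,000 = $12,732.00.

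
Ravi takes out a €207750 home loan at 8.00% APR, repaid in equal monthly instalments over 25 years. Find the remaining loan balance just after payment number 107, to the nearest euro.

€173,805

With monthly rate i = 8%/12 = 0.0066667, the balance after k of n payments is P · [(1+i)^n − (1+i)^k] / [(1+i)^n − 1].
(1+0.0066667)^300 = 7.34017596 and (1+0.0066667)^107 = 2.03595719, so the balance is 207,750 × (7.34017596 − 2.03595719) / (7.34017596 − 1) = €173,804.55.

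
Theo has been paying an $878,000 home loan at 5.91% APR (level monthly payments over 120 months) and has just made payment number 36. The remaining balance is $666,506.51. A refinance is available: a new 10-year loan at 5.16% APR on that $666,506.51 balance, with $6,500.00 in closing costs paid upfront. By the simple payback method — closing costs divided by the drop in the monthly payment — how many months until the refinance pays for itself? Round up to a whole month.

3 months

Current payment = 878,000 × 5.91%/12 / (1 − (1+0.0049250)^−120) = $9,707.97.
Refinanced payment = 666,506.51 × 0.0043000 / (1 − (1+0.0043000)^−120) = $7,121.58.
Monthly savings = $9,707.97 − $7,121.58 = $2,586.39.
Break-even = $6,500.00 / $2,586.39 = 2.51 → 3 months.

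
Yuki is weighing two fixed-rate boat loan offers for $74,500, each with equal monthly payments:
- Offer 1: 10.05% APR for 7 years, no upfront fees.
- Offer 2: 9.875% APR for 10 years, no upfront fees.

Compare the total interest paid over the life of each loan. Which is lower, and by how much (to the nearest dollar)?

Offer 1 by $13,473

Offer 1: at 10.05% the monthly rate is 0.0083750, so the payment is 74,500 × 0.0083750 / (1 − 1.0083750^−84) = $1,238.71.
Total interest on Offer 1 = 84 × $1,238.71 − $74,500 = $29,551.64.
Offer 2: monthly rate = 9.875%/12 = 0.0082292; payment = 74,500 × 0.0082292 / (1 − (1+0.0082292)^−120) = $979.37.
Total interest on Offer 2 = 120 × $979.37 − $74,500 = $43,024.40.
Offer 1 is lower by $13,472.76.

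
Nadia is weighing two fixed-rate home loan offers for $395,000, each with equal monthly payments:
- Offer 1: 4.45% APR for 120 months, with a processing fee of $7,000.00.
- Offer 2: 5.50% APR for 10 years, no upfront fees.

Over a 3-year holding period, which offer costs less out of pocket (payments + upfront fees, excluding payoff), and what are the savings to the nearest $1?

Offer 1 by $293

Offer 1: at 4.45% the monthly rate is 0.0037083, so the payment is 395,000 × 0.0037083 / (1 − 1.0037083^−120) = $4,084.20.
Offer 2: at 5.50% the monthly rate is 0.0045833, so the payment is 395,000 × 0.0045833 / (1 − 1.0045833^−120) = $4,286.79.
Over 36 months: Offer 1 costs 36 × $4,084.20 + $7,000.00 = $154,031.20; Offer 2 costs 36 × $4,286.79 = $154,324.44.
Offer 1 is cheaper by $154,324.44 − $154,031.20 = $293.24.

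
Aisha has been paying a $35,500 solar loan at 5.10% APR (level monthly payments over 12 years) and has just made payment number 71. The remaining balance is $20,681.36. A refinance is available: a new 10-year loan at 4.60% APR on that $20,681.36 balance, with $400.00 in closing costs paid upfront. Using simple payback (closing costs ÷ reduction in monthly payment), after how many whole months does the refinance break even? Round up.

4 months

Current payment = 35,500 × 5.1%/12 / (1 − (1+0.0042500)^−144) = $330.12.
Refinanced payment = 20,681.36 × 0.0038333 / (1 − (1+0.0038333)^−120) = $215.34.
Monthly savings = $330.12 − $215.34 = $114.78.
Break-even = $400.00 / $114.78 = 3.48 → 4 months.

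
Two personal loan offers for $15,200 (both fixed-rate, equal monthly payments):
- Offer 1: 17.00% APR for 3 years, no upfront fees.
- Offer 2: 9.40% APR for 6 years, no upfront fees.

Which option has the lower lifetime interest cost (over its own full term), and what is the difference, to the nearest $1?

Offer 1: at 17.00% the monthly rate is 0.0141667, so the payment is 15,200 × 0.0141667 / (1 − 1.0141667^−36) = $541.92.
Total interest on Offer 1 = 36 × $541.92 − $15,200 = $4,309.12.
Offer 2: monthly rate = 9.4%/12 = 0.0078333; payment = 15,200 × 0.0078333 / (1 − (1+0.0078333)^−72) = $277.02.
Total interest on Offer 2 = 72 × $277.02 − $15,200 = $4,745.44.
Offer 1 is lower by $436.32.

Offer 1 by $436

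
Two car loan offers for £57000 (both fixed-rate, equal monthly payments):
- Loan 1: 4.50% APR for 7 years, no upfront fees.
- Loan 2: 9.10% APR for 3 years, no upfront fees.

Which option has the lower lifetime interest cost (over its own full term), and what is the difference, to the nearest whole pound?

Loan 1: at 4.50% the monthly rate is 0.0037500, so the payment is 57,000 × 0.0037500 / (1 − 1.0037500^−84) = £792.31.
Total interest on Loan 1 = 84 × £792.31 − £57,000 = £9,554.04.
Loan 2: monthly rate = 9.1%/12 = 0.0075833; payment = 57,000 × 0.0075833 / (1 − (1+0.0075833)^−36) = £1,815.24.
Total interest on Loan 2 = 36 × £1,815.24 − £57,000 = £8,348.64.
Loan 2 is lower by £1,205.40.

Loan 2 by £1,205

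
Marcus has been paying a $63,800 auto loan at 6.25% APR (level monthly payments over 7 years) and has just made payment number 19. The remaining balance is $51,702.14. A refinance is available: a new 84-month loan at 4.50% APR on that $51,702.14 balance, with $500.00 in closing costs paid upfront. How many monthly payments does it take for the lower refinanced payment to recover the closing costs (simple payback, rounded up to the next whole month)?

Current payment = 63,800 × 6.25%/12 / (1 − (1+0.0052083)^−84) = $939.69.
Refinanced payment = 51,702.14 × 0.0037500 / (1 − (1+0.0037500)^−84) = $718.67.
Monthly savings = $939.69 − $718.67 = $221.02.
Break-even = $500.00 / $221.02 = 2.26 → 3 months.

3 months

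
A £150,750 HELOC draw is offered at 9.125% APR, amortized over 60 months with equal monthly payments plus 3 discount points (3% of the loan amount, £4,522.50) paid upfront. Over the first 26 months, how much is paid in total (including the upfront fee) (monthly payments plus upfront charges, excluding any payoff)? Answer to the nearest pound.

At 9.125% the monthly rate is 0.0076042, so the payment is 150,750 × 0.0076042 / (1 − 1.0076042^−60) = £3,138.48.
Total outlay = 26 × £3,138.48 + £4,522.50 = £86,122.98.

£86,123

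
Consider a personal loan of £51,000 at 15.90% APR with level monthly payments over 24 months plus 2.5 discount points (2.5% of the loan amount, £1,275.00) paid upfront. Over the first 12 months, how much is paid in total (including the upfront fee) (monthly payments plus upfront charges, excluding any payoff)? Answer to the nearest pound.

At 15.90% the monthly rate is 0.0132500, so the payment is 51,000 × 0.0132500 / (1 − 1.0132500^−24) = £2,494.68.
Total outlay = 12 × £2,494.68 + £1,275.00 = £31,211.16.

£31,211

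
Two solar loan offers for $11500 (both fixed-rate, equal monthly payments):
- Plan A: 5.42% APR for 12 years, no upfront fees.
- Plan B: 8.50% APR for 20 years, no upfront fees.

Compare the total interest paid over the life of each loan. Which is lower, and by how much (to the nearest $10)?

Plan A: at 5.42% the monthly rate is 0.0045167, so the payment is 11,500 × 0.0045167 / (1 − 1.0045167^−144) = $108.80.
Total interest on Plan A = 144 × $108.80 − $11,500 = $4,167.20.
Plan B: at 8.50% the monthly rate is 0.0070833, so the payment is 11,500 × 0.0070833 / (1 − 1.0070833^−240) = $99.80.
Total interest on Plan B = 240 × $99.80 − $11,500 = $12,452.00.
Plan A is lower by $8,284.80.

Plan A by $8,280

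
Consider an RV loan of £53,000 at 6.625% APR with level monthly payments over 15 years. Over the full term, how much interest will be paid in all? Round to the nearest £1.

Monthly rate = 6.625%/12 = 0.0055208; payment = 53,000 × 0.0055208 / (1 − (1+0.0055208)^−180) = £465.34.
Total paid = 180 × £465.34 = £83,761.20; interest = £83,761.20 − £53,000 = £30,761.20.

£30,761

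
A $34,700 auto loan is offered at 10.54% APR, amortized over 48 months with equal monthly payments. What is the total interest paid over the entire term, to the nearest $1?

Monthly rate = 10.54%/12 = 0.0087833; payment = 34,700 × 0.0087833 / (1 − (1+0.0087833)^−48) = $889.11.
Total paid = 48 × $889.11 = $42,677.28; interest = $42,677.28 − $34,700 = $7,977.28.

$7,977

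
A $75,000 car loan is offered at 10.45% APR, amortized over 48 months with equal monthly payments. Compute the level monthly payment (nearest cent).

Monthly rate = 10.45%/12 = 0.0087083; payment = 75,000 × 0.0087083 / (1 − (1+0.0087083)^−48) = $1,918.44.

$1,918.44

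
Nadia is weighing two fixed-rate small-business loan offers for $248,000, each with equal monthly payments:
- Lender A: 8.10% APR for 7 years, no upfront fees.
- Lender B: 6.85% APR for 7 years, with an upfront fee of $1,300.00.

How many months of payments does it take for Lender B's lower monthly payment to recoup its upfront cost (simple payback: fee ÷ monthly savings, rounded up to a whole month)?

Lender A: monthly rate = 8.1%/12 = 0.0067500; payment = 248,000 × 0.0067500 / (1 − (1+0.0067500)^−84) = $3,877.75.
Lender B: monthly rate = 6.85%/12 = 0.0057083; payment = 248,000 × 0.0057083 / (1 − (1+0.0057083)^−84) = $3,724.83.
Monthly savings = $3,877.75 − $3,724.83 = $152.92.
Break-even = $1,300.00 / $152.92 = 8.50 → 9 months.

9 months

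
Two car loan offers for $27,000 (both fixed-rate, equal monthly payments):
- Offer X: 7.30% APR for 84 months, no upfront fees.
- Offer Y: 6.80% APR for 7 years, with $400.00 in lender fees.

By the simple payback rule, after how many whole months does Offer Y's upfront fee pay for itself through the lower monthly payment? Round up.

61 months

Offer X: monthly rate = 7.3%/12 = 0.0060833; payment = 27,000 × 0.0060833 / (1 − (1+0.0060833)^−84) = $411.47.
Offer Y: at 6.80% the monthly rate is 0.0056667, so the payment is 27,000 × 0.0056667 / (1 − 1.0056667^−84) = $404.87.
Monthly savings = $411.47 − $404.87 = $6.60.
Break-even = $400.00 / $6.60 = 60.61 → 61 months.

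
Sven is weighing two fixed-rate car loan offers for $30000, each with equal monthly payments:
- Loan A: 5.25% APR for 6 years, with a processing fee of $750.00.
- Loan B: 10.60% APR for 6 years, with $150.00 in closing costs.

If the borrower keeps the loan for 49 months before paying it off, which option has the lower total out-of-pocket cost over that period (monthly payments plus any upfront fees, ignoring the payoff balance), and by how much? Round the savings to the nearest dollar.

Loan A by $3,235

Loan A: at 5.25% the monthly rate is 0.0043750, so the payment is 30,000 × 0.0043750 / (1 − 1.0043750^−72) = $486.63.
Loan B: monthly rate = 10.6%/12 = 0.0088333; payment = 30,000 × 0.0088333 / (1 − (1+0.0088333)^−72) = $564.90.
Over 49 months: Loan A costs 49 × $486.63 + $750.00 = $24,594.87; Loan B costs 49 × $564.90 + $150.00 = $27,830.10.
Loan A is cheaper by $27,830.10 − $24,594.87 = $3,235.23.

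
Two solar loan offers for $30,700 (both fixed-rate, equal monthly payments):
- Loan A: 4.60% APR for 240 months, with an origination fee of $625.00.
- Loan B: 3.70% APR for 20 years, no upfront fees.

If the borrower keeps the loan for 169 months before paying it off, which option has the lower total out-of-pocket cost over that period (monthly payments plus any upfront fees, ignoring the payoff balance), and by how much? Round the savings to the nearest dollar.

Loan A: monthly rate = 4.6%/12 = 0.0038333; payment = 30,700 × 0.0038333 / (1 − (1+0.0038333)^−240) = $195.88.
Loan B: at 3.70% the monthly rate is 0.0030833, so the payment is 30,700 × 0.0030833 / (1 − 1.0030833^−240) = $181.22.
Over 169 months: Loan A costs 169 × $195.88 + $625.00 = $33,728.72; Loan B costs 169 × $181.22 = $30,626.18.
Loan B is cheaper by $33,728.72 − $30,626.18 = $3,102.54.

Loan B by $3,103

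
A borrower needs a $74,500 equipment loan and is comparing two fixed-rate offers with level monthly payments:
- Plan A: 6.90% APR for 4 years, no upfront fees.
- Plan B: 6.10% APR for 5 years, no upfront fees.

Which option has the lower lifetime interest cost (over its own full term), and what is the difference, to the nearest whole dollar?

Plan A: monthly rate = 6.9%/12 = 0.0057500; payment = 74,500 × 0.0057500 / (1 − (1+0.0057500)^−48) = $1,780.54.
Total interest on Plan A = 48 × $1,780.54 − $74,500 = $10,965.92.
Plan B: at 6.10% the monthly rate is 0.0050833, so the payment is 74,500 × 0.0050833 / (1 − 1.0050833^−60) = $1,443.76.
Total interest on Plan B = 60 × $1,443.76 − $74,500 = $12,125.60.
Plan A is lower by $1,159.68.

Plan A by $1,160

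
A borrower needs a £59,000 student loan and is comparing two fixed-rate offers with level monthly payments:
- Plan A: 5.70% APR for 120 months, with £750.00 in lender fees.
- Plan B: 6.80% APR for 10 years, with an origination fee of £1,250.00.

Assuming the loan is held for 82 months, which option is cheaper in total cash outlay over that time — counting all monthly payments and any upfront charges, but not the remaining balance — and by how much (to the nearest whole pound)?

Plan A by £3,190

Plan A: at 5.70% the monthly rate is 0.0047500, so the payment is 59,000 × 0.0047500 / (1 − 1.0047500^−120) = £646.17.
Plan B: monthly rate = 6.8%/12 = 0.0056667; payment = 59,000 × 0.0056667 / (1 − (1+0.0056667)^−120) = £678.97.
Over 82 months: Plan A costs 82 × £646.17 + £750.00 = £53,735.94; Plan B costs 82 × £678.97 + £1,250.00 = £56,925.54.
Plan A is cheaper by £56,925.54 − £53,735.94 = £3,189.60.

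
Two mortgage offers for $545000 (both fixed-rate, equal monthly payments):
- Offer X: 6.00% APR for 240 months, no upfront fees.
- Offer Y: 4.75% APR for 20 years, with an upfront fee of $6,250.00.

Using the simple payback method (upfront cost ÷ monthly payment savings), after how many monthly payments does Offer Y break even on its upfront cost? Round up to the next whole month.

Offer X: monthly rate = 6%/12 = 0.0050000; payment = 545,000 × 0.0050000 / (1 − (1+0.0050000)^−240) = $3,904.55.
Offer Y: monthly rate = 4.75%/12 = 0.0039583; payment = 545,000 × 0.0039583 / (1 − (1+0.0039583)^−240) = $3,521.92.
Monthly savings = $3,904.55 − $3,521.92 = $382.63.
Break-even = $6,250.00 / $382.63 = 16.33 → 17 months.

17 months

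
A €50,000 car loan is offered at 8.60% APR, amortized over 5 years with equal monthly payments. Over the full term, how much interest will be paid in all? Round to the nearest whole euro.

€11,694

At 8.60% the monthly rate is 0.0071667, so the payment is 50,000 × 0.0071667 / (1 − 1.0071667^−60) = €1,028.24.
Total paid = 60 × €1,028.24 = €61,694.40; interest = €61,694.40 − €50,000 = €11,694.40.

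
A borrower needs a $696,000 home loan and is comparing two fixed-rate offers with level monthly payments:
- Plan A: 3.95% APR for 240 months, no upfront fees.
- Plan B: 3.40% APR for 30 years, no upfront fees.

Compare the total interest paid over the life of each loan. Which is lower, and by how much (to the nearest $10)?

Plan A by $103,350

Plan A: monthly rate = 3.95%/12 = 0.0032917; payment = 696,000 × 0.0032917 / (1 − (1+0.0032917)^−240) = $4,199.31.
Total interest on Plan A = 240 × $4,199.31 − $696,000 = $311,834.40.
Plan B: monthly rate = 3.4%/12 = 0.0028333; payment = 696,000 × 0.0028333 / (1 − (1+0.0028333)^−360) = $3,086.63.
Total interest on Plan B = 360 × $3,086.63 − $696,000 = $415,186.80.
Plan A is lower by $103,352.40.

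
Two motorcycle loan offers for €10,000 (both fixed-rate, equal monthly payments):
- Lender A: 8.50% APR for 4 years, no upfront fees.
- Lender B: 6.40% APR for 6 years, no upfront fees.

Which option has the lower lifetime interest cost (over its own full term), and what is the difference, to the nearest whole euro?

Lender A: monthly rate = 8.5%/12 = 0.0070833; payment = 10,000 × 0.0070833 / (1 − (1+0.0070833)^−48) = €246.48.
Total interest on Lender A = 48 × €246.48 − €10,000 = €1,831.04.
Lender B: at 6.40% the monthly rate is 0.0053333, so the payment is 10,000 × 0.0053333 / (1 − 1.0053333^−72) = €167.62.
Total interest on Lender B = 72 × €167.62 − €10,000 = €2,068.64.
Lender A is lower by €237.60.

Lender A by €238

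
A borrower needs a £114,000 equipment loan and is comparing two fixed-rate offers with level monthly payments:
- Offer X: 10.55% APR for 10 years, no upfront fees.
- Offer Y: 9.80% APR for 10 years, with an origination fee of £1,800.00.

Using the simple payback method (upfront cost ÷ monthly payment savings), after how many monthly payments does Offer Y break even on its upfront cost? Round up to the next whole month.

38 months

Offer X: at 10.55% the monthly rate is 0.0087917, so the payment is 114,000 × 0.0087917 / (1 − 1.0087917^−120) = £1,541.45.
Offer Y: monthly rate = 9.8%/12 = 0.0081667; payment = 114,000 × 0.0081667 / (1 − (1+0.0081667)^−120) = £1,493.92.
Monthly savings = £1,541.45 − £1,493.92 = £47.53.
Break-even = £1,800.00 / £47.53 = 37.87 → 38 months.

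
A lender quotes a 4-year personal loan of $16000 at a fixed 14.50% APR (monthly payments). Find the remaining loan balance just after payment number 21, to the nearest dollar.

With monthly rate i = 14.5%/12 = 0.0120833, the balance after k of n payments is P · [(1+i)^n − (1+i)^k] / [(1+i)^n − 1].
(1+0.0120833)^48 = 1.77984060 and (1+0.0120833)^21 = 1.28689092, so the balance is 16,000 × (1.77984060 − 1.28689092) / (1.77984060 − 1) = $10,113.86.

$10,114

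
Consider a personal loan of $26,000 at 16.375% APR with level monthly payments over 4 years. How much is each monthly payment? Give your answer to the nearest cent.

Monthly rate = 16.375%/12 = 0.0136458; payment = 26,000 × 0.0136458 / (1 − (1+0.0136458)^−48) = $741.85.

$741.85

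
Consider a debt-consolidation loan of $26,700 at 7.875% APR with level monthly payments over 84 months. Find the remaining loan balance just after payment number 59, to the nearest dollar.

With monthly rate i = 7.875%/12 = 0.0065625, the balance after k of n payments is P · [(1+i)^n − (1+i)^k] / [(1+i)^n − 1].
(1+0.0065625)^84 = 1.73229841 and (1+0.0065625)^59 = 1.47097077, so the balance is 26,700 × (1.73229841 − 1.47097077) / (1.73229841 − 1) = $9,528.15.

$9,528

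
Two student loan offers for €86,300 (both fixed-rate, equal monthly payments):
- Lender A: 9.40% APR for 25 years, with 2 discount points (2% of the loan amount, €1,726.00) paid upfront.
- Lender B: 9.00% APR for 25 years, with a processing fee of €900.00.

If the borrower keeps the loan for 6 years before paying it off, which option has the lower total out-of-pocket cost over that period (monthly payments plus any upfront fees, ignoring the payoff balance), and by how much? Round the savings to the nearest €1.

Lender A: monthly rate = 9.4%/12 = 0.0078333; payment = 86,300 × 0.0078333 / (1 − (1+0.0078333)^−300) = €748.01.
Lender B: at 9.00% the monthly rate is 0.0075000, so the payment is 86,300 × 0.0075000 / (1 − 1.0075000^−300) = €724.23.
Over 72 months: Lender A costs 72 × €748.01 + €1,726.00 = €55,582.72; Lender B costs 72 × €724.23 + €900.00 = €53,044.56.
Lender B is cheaper by €55,582.72 − €53,044.56 = €2,538.16.

Lender B by €2,538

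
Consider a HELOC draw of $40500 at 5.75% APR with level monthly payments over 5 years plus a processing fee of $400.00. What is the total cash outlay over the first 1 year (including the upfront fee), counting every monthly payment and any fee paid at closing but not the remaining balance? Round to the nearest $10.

Monthly rate = 5.75%/12 = 0.0047917; payment = 40,500 × 0.0047917 / (1 − (1+0.0047917)^−60) = $778.28.
Total outlay = 12 × $778.28 + $400.00 = $9,739.36.

$9,740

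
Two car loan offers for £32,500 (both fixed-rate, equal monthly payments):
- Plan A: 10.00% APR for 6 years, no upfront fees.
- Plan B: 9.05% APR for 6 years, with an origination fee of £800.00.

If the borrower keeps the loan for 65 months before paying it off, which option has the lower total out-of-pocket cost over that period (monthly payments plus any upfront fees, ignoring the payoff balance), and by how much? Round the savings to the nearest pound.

Plan A: monthly rate = 10%/12 = 0.0083333; payment = 32,500 × 0.0083333 / (1 − (1+0.0083333)^−72) = £602.09.
Plan B: at 9.05% the monthly rate is 0.0075417, so the payment is 32,500 × 0.0075417 / (1 − 1.0075417^−72) = £586.64.
Over 65 months: Plan A costs 65 × £602.09 = £39,135.85; Plan B costs 65 × £586.64 + £800.00 = £38,931.60.
Plan B is cheaper by £39,135.85 − £38,931.60 = £204.25.

Plan B by £204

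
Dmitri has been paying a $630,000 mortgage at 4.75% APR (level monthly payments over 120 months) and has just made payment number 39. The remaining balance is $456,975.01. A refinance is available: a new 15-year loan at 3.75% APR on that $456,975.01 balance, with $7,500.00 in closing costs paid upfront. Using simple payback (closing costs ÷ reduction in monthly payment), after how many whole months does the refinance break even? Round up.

3 months

Current payment = 630,000 × 4.75%/12 / (1 − (1+0.0039583)^−120) = $6,605.41.
Refinanced payment = 456,975.01 × 0.0031250 / (1 − (1+0.0031250)^−180) = $3,323.22.
Monthly savings = $6,605.41 − $3,323.22 = $3,282.19.
Break-even = $7,500.00 / $3,282.19 = 2.29 → 3 months.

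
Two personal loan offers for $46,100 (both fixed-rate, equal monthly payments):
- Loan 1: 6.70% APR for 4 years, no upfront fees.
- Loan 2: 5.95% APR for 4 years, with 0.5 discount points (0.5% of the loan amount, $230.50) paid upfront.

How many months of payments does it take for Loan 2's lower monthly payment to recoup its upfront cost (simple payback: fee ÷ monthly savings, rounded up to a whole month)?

15 months

Loan 1: monthly rate = 6.7%/12 = 0.0055833; payment = 46,100 × 0.0055833 / (1 − (1+0.0055833)^−48) = $1,097.52.
Loan 2: at 5.95% the monthly rate is 0.0049583, so the payment is 46,100 × 0.0049583 / (1 − 1.0049583^−48) = $1,081.60.
Monthly savings = $1,097.52 − $1,081.60 = $15.92.
Break-even = $230.50 / $15.92 = 14.48 → 15 months.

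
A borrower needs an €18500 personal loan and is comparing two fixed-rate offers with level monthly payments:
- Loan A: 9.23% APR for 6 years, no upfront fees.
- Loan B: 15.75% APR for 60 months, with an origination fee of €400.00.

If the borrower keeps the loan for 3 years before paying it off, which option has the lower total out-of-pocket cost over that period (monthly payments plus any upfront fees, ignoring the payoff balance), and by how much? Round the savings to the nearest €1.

Loan A: monthly rate = 9.23%/12 = 0.0076917; payment = 18,500 × 0.0076917 / (1 − (1+0.0076917)^−72) = €335.59.
Loan B: at 15.75% the monthly rate is 0.0131250, so the payment is 18,500 × 0.0131250 / (1 − 1.0131250^−60) = €447.43.
Over 36 months: Loan A costs 36 × €335.59 = €12,081.24; Loan B costs 36 × €447.43 + €400.00 = €16,507.48.
Loan A is cheaper by €16,507.48 − €12,081.24 = €4,426.24.

Loan A by €4,426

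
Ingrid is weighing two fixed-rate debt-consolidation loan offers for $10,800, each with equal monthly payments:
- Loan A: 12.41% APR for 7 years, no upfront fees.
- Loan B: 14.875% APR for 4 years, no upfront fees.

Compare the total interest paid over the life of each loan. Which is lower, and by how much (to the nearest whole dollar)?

Loan B by $1,820

Loan A: at 12.41% the monthly rate is 0.0103417, so the payment is 10,800 × 0.0103417 / (1 − 1.0103417^−84) = $193.03.
Total interest on Loan A = 84 × $193.03 − $10,800 = $5,414.52.
Loan B: at 14.875% the monthly rate is 0.0123958, so the payment is 10,800 × 0.0123958 / (1 − 1.0123958^−48) = $299.89.
Total interest on Loan B = 48 × $299.89 − $10,800 = $3,594.72.
Loan B is lower by $1,819.80.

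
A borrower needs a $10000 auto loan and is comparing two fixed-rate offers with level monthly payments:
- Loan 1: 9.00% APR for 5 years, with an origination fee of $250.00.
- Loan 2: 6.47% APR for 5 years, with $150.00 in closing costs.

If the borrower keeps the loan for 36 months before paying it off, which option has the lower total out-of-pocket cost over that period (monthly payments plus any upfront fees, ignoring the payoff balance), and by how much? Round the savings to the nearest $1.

Loan 1: at 9.00% the monthly rate is 0.0075000, so the payment is 10,000 × 0.0075000 / (1 − 1.0075000^−60) = $207.58.
Loan 2: monthly rate = 6.47%/12 = 0.0053917; payment = 10,000 × 0.0053917 / (1 − (1+0.0053917)^−60) = $195.52.
Over 36 months: Loan 1 costs 36 × $207.58 + $250.00 = $7,722.88; Loan 2 costs 36 × $195.52 + $150.00 = $7,188.72.
Loan 2 is cheaper by $7,722.88 − $7,188.72 = $534.16.

Loan 2 by $534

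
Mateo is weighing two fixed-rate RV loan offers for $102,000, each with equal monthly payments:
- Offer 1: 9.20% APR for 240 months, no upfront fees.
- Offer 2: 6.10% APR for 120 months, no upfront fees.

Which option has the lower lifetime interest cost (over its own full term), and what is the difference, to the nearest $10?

Offer 1: monthly rate = 9.2%/12 = 0.0076667; payment = 102,000 × 0.0076667 / (1 − (1+0.0076667)^−240) = $930.88.
Total interest on Offer 1 = 240 × $930.88 − $102,000 = $121,411.20.
Offer 2: monthly rate = 6.1%/12 = 0.0050833; payment = 102,000 × 0.0050833 / (1 − (1+0.0050833)^−120) = $1,137.54.
Total interest on Offer 2 = 120 × $1,137.54 − $102,000 = $34,504.80.
Offer 2 is lower by $86,906.40.

Offer 2 by $86,910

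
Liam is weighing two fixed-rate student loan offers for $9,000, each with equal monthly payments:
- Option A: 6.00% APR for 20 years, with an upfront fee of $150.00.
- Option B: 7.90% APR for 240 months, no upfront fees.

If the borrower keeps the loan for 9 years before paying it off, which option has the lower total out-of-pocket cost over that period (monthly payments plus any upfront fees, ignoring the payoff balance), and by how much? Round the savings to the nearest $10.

Option A: monthly rate = 6%/12 = 0.0050000; payment = 9,000 × 0.0050000 / (1 − (1+0.0050000)^−240) = $64.48.
Option B: monthly rate = 7.9%/12 = 0.0065833; payment = 9,000 × 0.0065833 / (1 − (1+0.0065833)^−240) = $74.72.
Over 108 months: Option A costs 108 × $64.48 + $150.00 = $7,113.84; Option B costs 108 × $74.72 = $8,069.76.
Option A is cheaper by $8,069.76 − $7,113.84 = $955.92.

Option A by $960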